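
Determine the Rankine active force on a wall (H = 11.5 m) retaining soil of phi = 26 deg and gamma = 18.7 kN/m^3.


Compute active earth pressure coefficient:
Ka = tan^2(45 - phi/2) = tan^2(32.0) = 0.390462
Compute active force:
Pa = 0.5 * Ka * gamma * H^2
Pa = 0.5 * 0.390462 * 18.7 * 11.5^2
Pa = 482.82 kN/m


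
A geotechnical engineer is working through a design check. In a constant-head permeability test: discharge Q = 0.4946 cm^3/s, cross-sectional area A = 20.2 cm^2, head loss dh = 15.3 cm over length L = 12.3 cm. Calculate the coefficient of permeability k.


Compute hydraulic gradient:
i = dh / L = 15.3 / 12.3 = 1.2439
Then apply Darcy's law:
k = Q / (A * i)
k = 0.4946 / (20.2 * 1.2439)
k = 0.4946 / 25.1268
k = 0.019684 cm/s


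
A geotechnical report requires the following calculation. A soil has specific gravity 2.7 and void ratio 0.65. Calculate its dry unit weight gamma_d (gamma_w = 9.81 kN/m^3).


Result: 16.053 kN/m^3

Derivation:
Using gamma_d = Gs * gamma_w / (1 + e)
gamma_d = 2.7 * 9.81 / (1 + 0.65)
gamma_d = 2.7 * 9.81 / 1.65
gamma_d = 16.053 kN/m^3


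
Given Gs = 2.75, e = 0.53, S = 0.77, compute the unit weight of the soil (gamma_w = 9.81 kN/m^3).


Using gamma = gamma_w * (Gs + S*e) / (1 + e)
Numerator: Gs + S*e = 2.75 + 0.77*0.53 = 3.1581
Denominator: 1 + e = 1 + 0.53 = 1.53
gamma = 9.81 * 3.1581 / 1.53
gamma = 20.249 kN/m^3


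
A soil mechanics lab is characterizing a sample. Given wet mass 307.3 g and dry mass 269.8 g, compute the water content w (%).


Using w = (m_wet - m_dry) / m_dry * 100
m_wet - m_dry = 307.3 - 269.8 = 37.5 g
w = 37.5 / 269.8 * 100
w = 13.9 %


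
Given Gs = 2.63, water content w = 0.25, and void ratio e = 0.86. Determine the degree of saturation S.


Using S = Gs * w / e
S = 2.63 * 0.25 / 0.86
S = 0.7645


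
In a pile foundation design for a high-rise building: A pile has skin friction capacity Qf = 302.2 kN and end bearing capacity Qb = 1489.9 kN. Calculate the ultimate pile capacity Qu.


Using Qu = Qf + Qb
Qu = 302.2 + 1489.9
Qu = 1792.1 kN


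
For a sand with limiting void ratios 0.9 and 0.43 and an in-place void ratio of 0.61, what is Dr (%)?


Using Dr = (e_max - e) / (e_max - e_min) * 100
e_max - e = 0.9 - 0.61 = 0.29
e_max - e_min = 0.9 - 0.43 = 0.47
Dr = 0.29 / 0.47 * 100
Dr = 61.7 %


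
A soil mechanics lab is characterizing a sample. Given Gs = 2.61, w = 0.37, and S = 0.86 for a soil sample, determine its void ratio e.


Using the relation e = Gs * w / S
e = 2.61 * 0.37 / 0.86
e = 1.1229


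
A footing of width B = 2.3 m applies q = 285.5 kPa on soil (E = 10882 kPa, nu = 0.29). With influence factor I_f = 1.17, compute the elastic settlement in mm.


Result: 64.663 mm

Derivation:
Using Se = q * B * (1 - nu^2) * I_f / E
1 - nu^2 = 1 - 0.29^2 = 0.9159
Se = 285.5 * 2.3 * 0.9159 * 1.17 / 10882
Se = 0.064663 m
Convert to mm: Se = 0.064663 * 1000 = 64.663 mm


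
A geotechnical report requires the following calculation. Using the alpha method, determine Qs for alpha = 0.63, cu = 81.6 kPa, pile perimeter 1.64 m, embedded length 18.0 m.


Result: 1517.56 kN

Derivation:
Using Qs = alpha * cu * perimeter * L
Qs = 0.63 * 81.6 * 1.64 * 18.0
Qs = 1517.56 kN


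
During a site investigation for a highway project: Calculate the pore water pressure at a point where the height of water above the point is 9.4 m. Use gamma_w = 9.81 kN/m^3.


Result: 92.21 kPa

Derivation:
Using u = gamma_w * h_w
u = 9.81 * 9.4
u = 92.21 kPa


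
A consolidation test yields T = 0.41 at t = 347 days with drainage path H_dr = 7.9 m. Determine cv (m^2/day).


Using cv = T * H_dr^2 / t
H_dr^2 = 7.9^2 = 62.41
cv = 0.41 * 62.41 / 347
cv = 0.07374 m^2/day


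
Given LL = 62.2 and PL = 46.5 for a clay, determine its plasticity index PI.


Using PI = LL - PL
PI = 62.2 - 46.5
PI = 15.7


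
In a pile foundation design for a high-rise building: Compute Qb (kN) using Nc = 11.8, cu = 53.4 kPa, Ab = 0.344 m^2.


Result: 216.76 kN

Derivation:
Using Qb = Nc * cu * Ab
Qb = 11.8 * 53.4 * 0.344
Qb = 216.76 kN


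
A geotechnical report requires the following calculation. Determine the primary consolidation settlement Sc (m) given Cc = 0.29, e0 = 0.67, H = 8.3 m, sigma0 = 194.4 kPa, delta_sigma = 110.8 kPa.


Result: 0.2823 m

Derivation:
Using Sc = Cc * H / (1 + e0) * log10((sigma0 + delta_sigma) / sigma0)
Stress ratio = (194.4 + 110.8) / 194.4 = 1.56996
log10(1.56996) = 0.195888
Cc * H / (1 + e0) = 0.29 * 8.3 / (1 + 0.67) = 1.44132
Sc = 1.44132 * 0.195888
Sc = 0.2823 m


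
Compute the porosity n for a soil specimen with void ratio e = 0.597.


Using the relation n = e / (1 + e)
n = 0.597 / (1 + 0.597)
n = 0.597 / 1.597
n = 0.3738


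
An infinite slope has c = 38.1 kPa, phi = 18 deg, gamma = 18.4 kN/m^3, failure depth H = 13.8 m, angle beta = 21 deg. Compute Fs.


Using Fs = c / (gamma*H*sin(beta)*cos(beta)) + tan(phi)/tan(beta)
Cohesion contribution = 38.1 / (18.4*13.8*sin(21)*cos(21))
Cohesion contribution = 0.448484
Friction contribution = tan(18)/tan(21) = 0.846445
Fs = 0.448484 + 0.846445
Fs = 1.295


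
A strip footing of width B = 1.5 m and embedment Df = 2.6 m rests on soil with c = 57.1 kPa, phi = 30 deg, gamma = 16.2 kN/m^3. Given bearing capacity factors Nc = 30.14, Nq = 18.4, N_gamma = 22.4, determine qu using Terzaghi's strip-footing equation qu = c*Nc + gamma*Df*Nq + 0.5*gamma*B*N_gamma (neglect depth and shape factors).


Result: 2768.16 kPa

Derivation:
Compute qu = c*Nc + gamma*Df*Nq + 0.5*gamma*B*N_gamma
Term 1: 57.1 * 30.14 = 1720.994
Term 2: 16.2 * 2.6 * 18.4 = 775.008
Term 3: 0.5 * 16.2 * 1.5 * 22.4 = 272.16
qu = 1720.994 + 775.008 + 272.16
qu = 2768.16 kPa


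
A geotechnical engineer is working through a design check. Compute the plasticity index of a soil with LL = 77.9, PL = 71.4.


Result: 6.5

Derivation:
Using PI = LL - PL
PI = 77.9 - 71.4
PI = 6.5


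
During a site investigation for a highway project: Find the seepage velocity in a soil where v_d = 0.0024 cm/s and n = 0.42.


Result: 0.00571 cm/s

Derivation:
Using v_s = v_d / n
v_s = 0.0024 / 0.42
v_s = 0.00571 cm/s


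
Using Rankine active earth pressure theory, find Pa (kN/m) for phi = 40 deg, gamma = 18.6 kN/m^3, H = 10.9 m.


Compute active earth pressure coefficient:
Ka = tan^2(45 - phi/2) = tan^2(25.0) = 0.217443
Compute active force:
Pa = 0.5 * Ka * gamma * H^2
Pa = 0.5 * 0.217443 * 18.6 * 10.9^2
Pa = 240.26 kN/m


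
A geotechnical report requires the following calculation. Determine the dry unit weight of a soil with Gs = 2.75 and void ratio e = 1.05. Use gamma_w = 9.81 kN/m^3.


Result: 13.16 kN/m^3

Derivation:
Using gamma_d = Gs * gamma_w / (1 + e)
gamma_d = 2.75 * 9.81 / (1 + 1.05)
gamma_d = 2.75 * 9.81 / 2.05
gamma_d = 13.16 kN/m^3


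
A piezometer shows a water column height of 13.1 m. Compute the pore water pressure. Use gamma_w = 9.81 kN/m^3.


Result: 128.51 kPa

Derivation:
Using u = gamma_w * h_w
u = 9.81 * 13.1
u = 128.51 kPa


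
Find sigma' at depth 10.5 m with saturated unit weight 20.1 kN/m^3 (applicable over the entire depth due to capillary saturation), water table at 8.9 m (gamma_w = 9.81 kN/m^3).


Total stress = gamma_sat * depth
sigma = 20.1 * 10.5 = 211.05 kPa
Pore water pressure u = gamma_w * (depth - d_wt)
u = 9.81 * (10.5 - 8.9) = 15.696 kPa
Effective stress = sigma - u
sigma' = 211.05 - 15.696 = 195.35 kPa


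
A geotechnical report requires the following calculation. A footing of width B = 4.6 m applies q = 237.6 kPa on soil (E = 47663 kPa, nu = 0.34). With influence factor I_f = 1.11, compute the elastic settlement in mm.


Result: 22.511 mm

Derivation:
Using Se = q * B * (1 - nu^2) * I_f / E
1 - nu^2 = 1 - 0.34^2 = 0.8844
Se = 237.6 * 4.6 * 0.8844 * 1.11 / 47663
Se = 0.022511 m
Convert to mm: Se = 0.022511 * 1000 = 22.511 mm


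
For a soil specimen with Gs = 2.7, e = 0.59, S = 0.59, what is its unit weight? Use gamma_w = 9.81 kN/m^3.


Using gamma = gamma_w * (Gs + S*e) / (1 + e)
Numerator: Gs + S*e = 2.7 + 0.59*0.59 = 3.0481
Denominator: 1 + e = 1 + 0.59 = 1.59
gamma = 9.81 * 3.0481 / 1.59
gamma = 18.806 kN/m^3


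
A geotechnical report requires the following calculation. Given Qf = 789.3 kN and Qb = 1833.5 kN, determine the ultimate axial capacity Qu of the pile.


Using Qu = Qf + Qb
Qu = 789.3 + 1833.5
Qu = 2622.8 kN


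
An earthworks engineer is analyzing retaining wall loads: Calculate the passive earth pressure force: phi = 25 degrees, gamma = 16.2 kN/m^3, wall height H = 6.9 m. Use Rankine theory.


Compute passive earth pressure coefficient:
Kp = tan^2(45 + phi/2) = tan^2(57.5) = 2.463913
Compute passive force:
Pp = 0.5 * Kp * gamma * H^2
Pp = 0.5 * 2.463913 * 16.2 * 6.9^2
Pp = 950.19 kN/m


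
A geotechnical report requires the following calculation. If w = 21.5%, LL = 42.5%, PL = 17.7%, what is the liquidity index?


First compute the plasticity index:
PI = LL - PL = 42.5 - 17.7 = 24.8
Then compute the liquidity index:
LI = (w - PL) / PI
LI = (21.5 - 17.7) / 24.8
LI = 0.153


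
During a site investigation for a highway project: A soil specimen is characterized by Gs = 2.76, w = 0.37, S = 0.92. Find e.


Using the relation e = Gs * w / S
e = 2.76 * 0.37 / 0.92
e = 1.11


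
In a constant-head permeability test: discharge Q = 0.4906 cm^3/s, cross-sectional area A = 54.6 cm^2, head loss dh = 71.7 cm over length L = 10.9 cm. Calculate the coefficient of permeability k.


Result: 0.001366 cm/s

Derivation:
Compute hydraulic gradient:
i = dh / L = 71.7 / 10.9 = 6.57798
Then apply Darcy's law:
k = Q / (A * i)
k = 0.4906 / (54.6 * 6.57798)
k = 0.4906 / 359.158
k = 0.001366 cm/s


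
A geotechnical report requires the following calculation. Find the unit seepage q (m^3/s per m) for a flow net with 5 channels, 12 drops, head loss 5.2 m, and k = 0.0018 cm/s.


Result: 3.9e-05 m^3/s per m

Derivation:
Convert k to m/s for unit consistency with H:
k = 0.0018 cm/s = 0.0018 / 100 m/s = 1.8e-05 m/s
Using q = k * H * Nf / Nd
Nf / Nd = 5 / 12 = 0.4167
q = 1.8e-05 * 5.2 * 0.4167
q = 3.9e-05 m^3/s per m


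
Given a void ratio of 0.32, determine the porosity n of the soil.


Using the relation n = e / (1 + e)
n = 0.32 / (1 + 0.32)
n = 0.32 / 1.32
n = 0.2424


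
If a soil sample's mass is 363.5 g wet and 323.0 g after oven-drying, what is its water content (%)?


Result: 12.54 %

Derivation:
Using w = (m_wet - m_dry) / m_dry * 100
m_wet - m_dry = 363.5 - 323.0 = 40.5 g
w = 40.5 / 323.0 * 100
w = 12.54 %


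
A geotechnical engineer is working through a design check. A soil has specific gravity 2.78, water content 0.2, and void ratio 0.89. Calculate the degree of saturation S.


Result: 0.6247

Derivation:
Using S = Gs * w / e
S = 2.78 * 0.2 / 0.89
S = 0.6247


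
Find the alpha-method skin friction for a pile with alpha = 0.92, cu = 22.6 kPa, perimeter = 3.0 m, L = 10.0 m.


Using Qs = alpha * cu * perimeter * L
Qs = 0.92 * 22.6 * 3.0 * 10.0
Qs = 623.76 kN


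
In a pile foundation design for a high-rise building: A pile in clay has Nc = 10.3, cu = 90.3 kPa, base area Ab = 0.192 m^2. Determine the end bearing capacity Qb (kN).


Using Qb = Nc * cu * Ab
Qb = 10.3 * 90.3 * 0.192
Qb = 178.58 kN


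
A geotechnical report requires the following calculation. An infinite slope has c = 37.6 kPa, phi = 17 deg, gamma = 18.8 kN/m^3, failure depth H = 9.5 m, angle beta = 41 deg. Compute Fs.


Using Fs = c / (gamma*H*sin(beta)*cos(beta)) + tan(phi)/tan(beta)
Cohesion contribution = 37.6 / (18.8*9.5*sin(41)*cos(41))
Cohesion contribution = 0.425191
Friction contribution = tan(17)/tan(41) = 0.351703
Fs = 0.425191 + 0.351703
Fs = 0.777


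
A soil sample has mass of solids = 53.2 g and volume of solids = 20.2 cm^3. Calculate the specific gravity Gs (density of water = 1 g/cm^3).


Using Gs = m_s / (V_s * rho_w)
Since rho_w = 1 g/cm^3:
Gs = 53.2 / 20.2
Gs = 2.634


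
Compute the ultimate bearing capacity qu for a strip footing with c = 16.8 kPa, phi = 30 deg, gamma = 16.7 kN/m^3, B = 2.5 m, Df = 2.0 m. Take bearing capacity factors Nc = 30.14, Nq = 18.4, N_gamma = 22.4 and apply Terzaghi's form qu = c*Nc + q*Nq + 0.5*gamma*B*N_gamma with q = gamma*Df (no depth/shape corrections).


Result: 1588.51 kPa

Derivation:
Compute qu = c*Nc + gamma*Df*Nq + 0.5*gamma*B*N_gamma
Term 1: 16.8 * 30.14 = 506.352
Term 2: 16.7 * 2.0 * 18.4 = 614.56
Term 3: 0.5 * 16.7 * 2.5 * 22.4 = 467.6
qu = 506.352 + 614.56 + 467.6
qu = 1588.51 kPa


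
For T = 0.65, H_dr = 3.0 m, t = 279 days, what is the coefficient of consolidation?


Result: 0.02097 m^2/day

Derivation:
Using cv = T * H_dr^2 / t
H_dr^2 = 3.0^2 = 9.0
cv = 0.65 * 9.0 / 279
cv = 0.02097 m^2/day


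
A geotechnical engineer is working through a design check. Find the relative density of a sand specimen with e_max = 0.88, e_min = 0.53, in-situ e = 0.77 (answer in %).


Result: 31.43 %

Derivation:
Using Dr = (e_max - e) / (e_max - e_min) * 100
e_max - e = 0.88 - 0.77 = 0.11
e_max - e_min = 0.88 - 0.53 = 0.35
Dr = 0.11 / 0.35 * 100
Dr = 31.43 %


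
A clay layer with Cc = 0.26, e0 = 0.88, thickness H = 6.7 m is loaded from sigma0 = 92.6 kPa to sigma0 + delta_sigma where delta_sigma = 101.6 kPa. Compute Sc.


Using Sc = Cc * H / (1 + e0) * log10((sigma0 + delta_sigma) / sigma0)
Stress ratio = (92.6 + 101.6) / 92.6 = 2.09719
log10(2.09719) = 0.321638
Cc * H / (1 + e0) = 0.26 * 6.7 / (1 + 0.88) = 0.926596
Sc = 0.926596 * 0.321638
Sc = 0.298 m


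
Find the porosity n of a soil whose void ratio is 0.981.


Using the relation n = e / (1 + e)
n = 0.981 / (1 + 0.981)
n = 0.981 / 1.981
n = 0.4952


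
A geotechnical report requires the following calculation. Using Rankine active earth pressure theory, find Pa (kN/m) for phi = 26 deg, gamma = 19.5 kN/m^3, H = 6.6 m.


Compute active earth pressure coefficient:
Ka = tan^2(45 - phi/2) = tan^2(32.0) = 0.390462
Compute active force:
Pa = 0.5 * Ka * gamma * H^2
Pa = 0.5 * 0.390462 * 19.5 * 6.6^2
Pa = 165.83 kN/m


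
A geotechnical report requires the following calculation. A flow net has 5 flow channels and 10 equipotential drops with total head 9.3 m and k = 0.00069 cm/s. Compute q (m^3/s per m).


Convert k to m/s for unit consistency with H:
k = 0.00069 cm/s = 0.00069 / 100 m/s = 6.9e-06 m/s
Using q = k * H * Nf / Nd
Nf / Nd = 5 / 10 = 0.5
q = 6.9e-06 * 9.3 * 0.5
q = 3.209e-05 m^3/s per m


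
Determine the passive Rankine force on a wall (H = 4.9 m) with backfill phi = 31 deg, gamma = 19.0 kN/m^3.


Result: 712.58 kN/m

Derivation:
Compute passive earth pressure coefficient:
Kp = tan^2(45 + phi/2) = tan^2(60.5) = 3.124035
Compute passive force:
Pp = 0.5 * Kp * gamma * H^2
Pp = 0.5 * 3.124035 * 19.0 * 4.9^2
Pp = 712.58 kN/m


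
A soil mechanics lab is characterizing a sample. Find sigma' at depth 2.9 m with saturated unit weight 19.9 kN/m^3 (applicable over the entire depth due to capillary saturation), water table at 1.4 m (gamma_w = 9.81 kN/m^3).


Total stress = gamma_sat * depth
sigma = 19.9 * 2.9 = 57.71 kPa
Pore water pressure u = gamma_w * (depth - d_wt)
u = 9.81 * (2.9 - 1.4) = 14.715 kPa
Effective stress = sigma - u
sigma' = 57.71 - 14.715 = 43.0 kPa


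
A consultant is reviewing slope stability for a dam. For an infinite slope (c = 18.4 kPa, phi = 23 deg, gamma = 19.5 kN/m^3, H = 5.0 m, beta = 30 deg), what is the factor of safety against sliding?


Using Fs = c / (gamma*H*sin(beta)*cos(beta)) + tan(phi)/tan(beta)
Cohesion contribution = 18.4 / (19.5*5.0*sin(30)*cos(30))
Cohesion contribution = 0.435825
Friction contribution = tan(23)/tan(30) = 0.735212
Fs = 0.435825 + 0.735212
Fs = 1.171


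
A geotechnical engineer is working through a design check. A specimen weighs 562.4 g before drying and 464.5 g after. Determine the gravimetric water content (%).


Result: 21.08 %

Derivation:
Using w = (m_wet - m_dry) / m_dry * 100
m_wet - m_dry = 562.4 - 464.5 = 97.9 g
w = 97.9 / 464.5 * 100
w = 21.08 %


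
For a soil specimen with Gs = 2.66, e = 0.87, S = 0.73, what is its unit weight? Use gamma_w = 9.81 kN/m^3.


Using gamma = gamma_w * (Gs + S*e) / (1 + e)
Numerator: Gs + S*e = 2.66 + 0.73*0.87 = 3.2951
Denominator: 1 + e = 1 + 0.87 = 1.87
gamma = 9.81 * 3.2951 / 1.87
gamma = 17.286 kN/m^3


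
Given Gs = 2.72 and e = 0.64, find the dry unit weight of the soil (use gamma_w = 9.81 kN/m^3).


Using gamma_d = Gs * gamma_w / (1 + e)
gamma_d = 2.72 * 9.81 / (1 + 0.64)
gamma_d = 2.72 * 9.81 / 1.64
gamma_d = 16.27 kN/m^3


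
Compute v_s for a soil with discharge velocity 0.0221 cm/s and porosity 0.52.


Using v_s = v_d / n
v_s = 0.0221 / 0.52
v_s = 0.0425 cm/s


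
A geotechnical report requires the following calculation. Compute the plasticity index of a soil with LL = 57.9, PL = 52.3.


Using PI = LL - PL
PI = 57.9 - 52.3
PI = 5.6


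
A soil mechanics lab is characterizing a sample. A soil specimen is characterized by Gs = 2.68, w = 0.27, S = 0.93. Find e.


Using the relation e = Gs * w / S
e = 2.68 * 0.27 / 0.93
e = 0.7781


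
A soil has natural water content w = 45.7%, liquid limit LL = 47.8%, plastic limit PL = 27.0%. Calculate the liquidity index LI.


Result: 0.899

Derivation:
First compute the plasticity index:
PI = LL - PL = 47.8 - 27.0 = 20.8
Then compute the liquidity index:
LI = (w - PL) / PI
LI = (45.7 - 27.0) / 20.8
LI = 0.899


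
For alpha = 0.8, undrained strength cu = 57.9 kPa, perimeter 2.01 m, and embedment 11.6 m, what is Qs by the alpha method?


Using Qs = alpha * cu * perimeter * L
Qs = 0.8 * 57.9 * 2.01 * 11.6
Qs = 1080.0 kN


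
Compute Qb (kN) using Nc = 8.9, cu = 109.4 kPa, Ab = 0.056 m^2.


Using Qb = Nc * cu * Ab
Qb = 8.9 * 109.4 * 0.056
Qb = 54.52 kN


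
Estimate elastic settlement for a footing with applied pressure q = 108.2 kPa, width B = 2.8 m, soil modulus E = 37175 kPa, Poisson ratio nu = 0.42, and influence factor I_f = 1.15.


Using Se = q * B * (1 - nu^2) * I_f / E
1 - nu^2 = 1 - 0.42^2 = 0.8236
Se = 108.2 * 2.8 * 0.8236 * 1.15 / 37175
Se = 0.007719 m
Convert to mm: Se = 0.007719 * 1000 = 7.719 mm


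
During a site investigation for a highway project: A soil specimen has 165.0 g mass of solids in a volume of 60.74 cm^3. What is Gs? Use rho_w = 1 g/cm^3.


Using Gs = m_s / (V_s * rho_w)
Since rho_w = 1 g/cm^3:
Gs = 165.0 / 60.74
Gs = 2.716


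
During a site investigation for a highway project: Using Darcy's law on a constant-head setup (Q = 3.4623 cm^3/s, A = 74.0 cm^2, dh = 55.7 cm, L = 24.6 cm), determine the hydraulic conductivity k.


Result: 0.020664 cm/s

Derivation:
Compute hydraulic gradient:
i = dh / L = 55.7 / 24.6 = 2.26423
Then apply Darcy's law:
k = Q / (A * i)
k = 3.4623 / (74.0 * 2.26423)
k = 3.4623 / 167.553
k = 0.020664 cm/s


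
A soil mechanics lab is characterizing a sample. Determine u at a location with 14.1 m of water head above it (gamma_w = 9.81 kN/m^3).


Result: 138.32 kPa

Derivation:
Using u = gamma_w * h_w
u = 9.81 * 14.1
u = 138.32 kPa


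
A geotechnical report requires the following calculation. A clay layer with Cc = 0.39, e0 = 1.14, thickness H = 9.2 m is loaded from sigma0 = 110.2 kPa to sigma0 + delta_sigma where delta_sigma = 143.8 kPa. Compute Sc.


Using Sc = Cc * H / (1 + e0) * log10((sigma0 + delta_sigma) / sigma0)
Stress ratio = (110.2 + 143.8) / 110.2 = 2.3049
log10(2.3049) = 0.362652
Cc * H / (1 + e0) = 0.39 * 9.2 / (1 + 1.14) = 1.67664
Sc = 1.67664 * 0.362652
Sc = 0.608 m


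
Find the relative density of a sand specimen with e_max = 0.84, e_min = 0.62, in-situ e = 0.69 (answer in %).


Result: 68.18 %

Derivation:
Using Dr = (e_max - e) / (e_max - e_min) * 100
e_max - e = 0.84 - 0.69 = 0.15
e_max - e_min = 0.84 - 0.62 = 0.22
Dr = 0.15 / 0.22 * 100
Dr = 68.18 %


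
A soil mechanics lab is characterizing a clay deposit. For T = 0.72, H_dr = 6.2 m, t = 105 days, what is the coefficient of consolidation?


Result: 0.26359 m^2/day

Derivation:
Using cv = T * H_dr^2 / t
H_dr^2 = 6.2^2 = 38.44
cv = 0.72 * 38.44 / 105
cv = 0.26359 m^2/day


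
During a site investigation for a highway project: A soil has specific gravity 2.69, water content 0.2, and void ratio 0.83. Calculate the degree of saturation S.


Using S = Gs * w / e
S = 2.69 * 0.2 / 0.83
S = 0.6482


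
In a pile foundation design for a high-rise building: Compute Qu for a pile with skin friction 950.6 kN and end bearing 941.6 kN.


Using Qu = Qf + Qb
Qu = 950.6 + 941.6
Qu = 1892.2 kN


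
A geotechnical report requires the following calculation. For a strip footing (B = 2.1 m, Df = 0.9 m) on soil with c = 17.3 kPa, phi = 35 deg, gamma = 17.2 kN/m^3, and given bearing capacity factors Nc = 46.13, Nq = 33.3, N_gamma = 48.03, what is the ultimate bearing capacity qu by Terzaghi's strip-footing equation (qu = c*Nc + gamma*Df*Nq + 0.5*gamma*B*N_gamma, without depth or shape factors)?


Compute qu = c*Nc + gamma*Df*Nq + 0.5*gamma*B*N_gamma
Term 1: 17.3 * 46.13 = 798.049
Term 2: 17.2 * 0.9 * 33.3 = 515.484
Term 3: 0.5 * 17.2 * 2.1 * 48.03 = 867.4218
qu = 798.049 + 515.484 + 867.4218
qu = 2180.95 kPa


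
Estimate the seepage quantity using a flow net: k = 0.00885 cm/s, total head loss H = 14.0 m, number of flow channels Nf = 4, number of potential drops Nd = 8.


Convert k to m/s for unit consistency with H:
k = 0.00885 cm/s = 0.00885 / 100 m/s = 8.85e-05 m/s
Using q = k * H * Nf / Nd
Nf / Nd = 4 / 8 = 0.5
q = 8.85e-05 * 14.0 * 0.5
q = 0.0006195 m^3/s per m


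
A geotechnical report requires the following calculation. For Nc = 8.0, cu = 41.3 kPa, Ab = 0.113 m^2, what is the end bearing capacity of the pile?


Result: 37.34 kN

Derivation:
Using Qb = Nc * cu * Ab
Qb = 8.0 * 41.3 * 0.113
Qb = 37.34 kN


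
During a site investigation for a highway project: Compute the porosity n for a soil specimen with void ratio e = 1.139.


Using the relation n = e / (1 + e)
n = 1.139 / (1 + 1.139)
n = 1.139 / 2.139
n = 0.5325


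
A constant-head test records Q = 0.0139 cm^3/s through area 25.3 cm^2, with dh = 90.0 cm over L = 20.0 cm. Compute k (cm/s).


Compute hydraulic gradient:
i = dh / L = 90.0 / 20.0 = 4.5
Then apply Darcy's law:
k = Q / (A * i)
k = 0.0139 / (25.3 * 4.5)
k = 0.0139 / 113.85
k = 0.000122 cm/s


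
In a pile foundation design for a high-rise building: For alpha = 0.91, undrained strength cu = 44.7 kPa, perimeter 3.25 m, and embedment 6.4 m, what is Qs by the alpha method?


Using Qs = alpha * cu * perimeter * L
Qs = 0.91 * 44.7 * 3.25 * 6.4
Qs = 846.08 kN


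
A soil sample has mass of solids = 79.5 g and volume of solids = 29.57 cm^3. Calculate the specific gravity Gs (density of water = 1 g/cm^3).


Using Gs = m_s / (V_s * rho_w)
Since rho_w = 1 g/cm^3:
Gs = 79.5 / 29.57
Gs = 2.689


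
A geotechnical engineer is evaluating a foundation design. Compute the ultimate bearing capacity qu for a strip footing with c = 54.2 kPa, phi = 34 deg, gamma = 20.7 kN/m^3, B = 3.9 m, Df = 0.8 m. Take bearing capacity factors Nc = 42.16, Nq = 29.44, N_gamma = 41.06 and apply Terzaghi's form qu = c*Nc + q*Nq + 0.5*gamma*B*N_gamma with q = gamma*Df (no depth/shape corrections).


Result: 4429.99 kPa

Derivation:
Compute qu = c*Nc + gamma*Df*Nq + 0.5*gamma*B*N_gamma
Term 1: 54.2 * 42.16 = 2285.072
Term 2: 20.7 * 0.8 * 29.44 = 487.5264
Term 3: 0.5 * 20.7 * 3.9 * 41.06 = 1657.3869
qu = 2285.072 + 487.5264 + 1657.3869
qu = 4429.99 kPa


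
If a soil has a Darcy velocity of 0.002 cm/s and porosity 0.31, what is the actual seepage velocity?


Using v_s = v_d / n
v_s = 0.002 / 0.31
v_s = 0.00645 cm/s


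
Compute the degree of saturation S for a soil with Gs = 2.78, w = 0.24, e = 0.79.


Using S = Gs * w / e
S = 2.78 * 0.24 / 0.79
S = 0.8446


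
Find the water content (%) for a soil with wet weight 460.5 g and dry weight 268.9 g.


Using w = (m_wet - m_dry) / m_dry * 100
m_wet - m_dry = 460.5 - 268.9 = 191.6 g
w = 191.6 / 268.9 * 100
w = 71.25 %


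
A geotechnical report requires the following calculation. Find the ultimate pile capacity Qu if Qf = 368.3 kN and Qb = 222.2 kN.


Result: 590.5 kN

Derivation:
Using Qu = Qf + Qb
Qu = 368.3 + 222.2
Qu = 590.5 kN


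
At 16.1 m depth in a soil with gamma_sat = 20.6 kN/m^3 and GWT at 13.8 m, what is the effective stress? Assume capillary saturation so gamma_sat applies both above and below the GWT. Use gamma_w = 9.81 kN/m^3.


Total stress = gamma_sat * depth
sigma = 20.6 * 16.1 = 331.66 kPa
Pore water pressure u = gamma_w * (depth - d_wt)
u = 9.81 * (16.1 - 13.8) = 22.563 kPa
Effective stress = sigma - u
sigma' = 331.66 - 22.563 = 309.1 kPa


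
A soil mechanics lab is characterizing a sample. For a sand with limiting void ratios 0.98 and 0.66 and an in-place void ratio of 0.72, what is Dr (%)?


Result: 81.25 %

Derivation:
Using Dr = (e_max - e) / (e_max - e_min) * 100
e_max - e = 0.98 - 0.72 = 0.26
e_max - e_min = 0.98 - 0.66 = 0.32
Dr = 0.26 / 0.32 * 100
Dr = 81.25 %


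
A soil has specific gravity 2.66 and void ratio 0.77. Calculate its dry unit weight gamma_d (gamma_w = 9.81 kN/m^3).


Using gamma_d = Gs * gamma_w / (1 + e)
gamma_d = 2.66 * 9.81 / (1 + 0.77)
gamma_d = 2.66 * 9.81 / 1.77
gamma_d = 14.743 kN/m^3


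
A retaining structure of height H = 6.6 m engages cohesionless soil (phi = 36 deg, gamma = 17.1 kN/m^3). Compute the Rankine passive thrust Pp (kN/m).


Result: 1434.57 kN/m

Derivation:
Compute passive earth pressure coefficient:
Kp = tan^2(45 + phi/2) = tan^2(63.0) = 3.85184
Compute passive force:
Pp = 0.5 * Kp * gamma * H^2
Pp = 0.5 * 3.85184 * 17.1 * 6.6^2
Pp = 1434.57 kN/m


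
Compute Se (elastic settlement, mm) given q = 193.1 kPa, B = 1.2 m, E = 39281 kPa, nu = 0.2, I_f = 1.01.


Using Se = q * B * (1 - nu^2) * I_f / E
1 - nu^2 = 1 - 0.2^2 = 0.96
Se = 193.1 * 1.2 * 0.96 * 1.01 / 39281
Se = 0.005720 m
Convert to mm: Se = 0.005720 * 1000 = 5.72 mm


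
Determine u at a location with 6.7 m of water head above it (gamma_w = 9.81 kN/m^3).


Result: 65.73 kPa

Derivation:
Using u = gamma_w * h_w
u = 9.81 * 6.7
u = 65.73 kPa


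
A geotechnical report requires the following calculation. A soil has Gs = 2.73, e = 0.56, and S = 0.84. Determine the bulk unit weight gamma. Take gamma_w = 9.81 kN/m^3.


Result: 20.126 kN/m^3

Derivation:
Using gamma = gamma_w * (Gs + S*e) / (1 + e)
Numerator: Gs + S*e = 2.73 + 0.84*0.56 = 3.2004
Denominator: 1 + e = 1 + 0.56 = 1.56
gamma = 9.81 * 3.2004 / 1.56
gamma = 20.126 kN/m^3


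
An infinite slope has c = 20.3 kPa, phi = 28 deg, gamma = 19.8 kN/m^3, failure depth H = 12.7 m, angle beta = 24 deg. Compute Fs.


Using Fs = c / (gamma*H*sin(beta)*cos(beta)) + tan(phi)/tan(beta)
Cohesion contribution = 20.3 / (19.8*12.7*sin(24)*cos(24))
Cohesion contribution = 0.217262
Friction contribution = tan(28)/tan(24) = 1.19424
Fs = 0.217262 + 1.19424
Fs = 1.412


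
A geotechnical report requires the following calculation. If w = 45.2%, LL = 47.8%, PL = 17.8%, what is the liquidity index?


First compute the plasticity index:
PI = LL - PL = 47.8 - 17.8 = 30.0
Then compute the liquidity index:
LI = (w - PL) / PI
LI = (45.2 - 17.8) / 30.0
LI = 0.913


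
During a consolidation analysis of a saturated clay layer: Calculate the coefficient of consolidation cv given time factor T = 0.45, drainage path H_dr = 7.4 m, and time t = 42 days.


Using cv = T * H_dr^2 / t
H_dr^2 = 7.4^2 = 54.76
cv = 0.45 * 54.76 / 42
cv = 0.58671 m^2/day


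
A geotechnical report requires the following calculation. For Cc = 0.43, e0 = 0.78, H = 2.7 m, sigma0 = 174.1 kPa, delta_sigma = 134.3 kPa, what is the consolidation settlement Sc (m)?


Result: 0.162 m

Derivation:
Using Sc = Cc * H / (1 + e0) * log10((sigma0 + delta_sigma) / sigma0)
Stress ratio = (174.1 + 134.3) / 174.1 = 1.7714
log10(1.7714) = 0.248316
Cc * H / (1 + e0) = 0.43 * 2.7 / (1 + 0.78) = 0.652247
Sc = 0.652247 * 0.248316
Sc = 0.162 m


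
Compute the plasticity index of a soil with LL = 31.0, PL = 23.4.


Using PI = LL - PL
PI = 31.0 - 23.4
PI = 7.6


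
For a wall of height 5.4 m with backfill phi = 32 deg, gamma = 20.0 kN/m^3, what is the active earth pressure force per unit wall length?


Compute active earth pressure coefficient:
Ka = tan^2(45 - phi/2) = tan^2(29.0) = 0.307259
Compute active force:
Pa = 0.5 * Ka * gamma * H^2
Pa = 0.5 * 0.307259 * 20.0 * 5.4^2
Pa = 89.6 kN/m


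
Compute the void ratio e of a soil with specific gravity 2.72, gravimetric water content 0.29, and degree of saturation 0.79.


Using the relation e = Gs * w / S
e = 2.72 * 0.29 / 0.79
e = 0.9985


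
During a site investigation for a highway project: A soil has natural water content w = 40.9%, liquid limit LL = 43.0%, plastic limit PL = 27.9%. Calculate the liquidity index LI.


First compute the plasticity index:
PI = LL - PL = 43.0 - 27.9 = 15.1
Then compute the liquidity index:
LI = (w - PL) / PI
LI = (40.9 - 27.9) / 15.1
LI = 0.861


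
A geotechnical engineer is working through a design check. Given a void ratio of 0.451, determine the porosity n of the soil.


Result: 0.3108

Derivation:
Using the relation n = e / (1 + e)
n = 0.451 / (1 + 0.451)
n = 0.451 / 1.451
n = 0.3108


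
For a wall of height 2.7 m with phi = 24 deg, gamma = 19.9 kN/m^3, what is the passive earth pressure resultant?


Compute passive earth pressure coefficient:
Kp = tan^2(45 + phi/2) = tan^2(57.0) = 2.371184
Compute passive force:
Pp = 0.5 * Kp * gamma * H^2
Pp = 0.5 * 2.371184 * 19.9 * 2.7^2
Pp = 172.0 kN/m


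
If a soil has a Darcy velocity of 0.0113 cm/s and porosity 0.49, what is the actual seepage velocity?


Using v_s = v_d / n
v_s = 0.0113 / 0.49
v_s = 0.02306 cm/s


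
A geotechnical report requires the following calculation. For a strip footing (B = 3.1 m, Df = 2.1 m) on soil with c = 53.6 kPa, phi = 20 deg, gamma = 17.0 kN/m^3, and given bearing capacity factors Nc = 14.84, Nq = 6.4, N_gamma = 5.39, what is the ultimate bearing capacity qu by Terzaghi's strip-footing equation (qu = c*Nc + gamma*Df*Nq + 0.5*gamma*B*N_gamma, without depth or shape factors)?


Compute qu = c*Nc + gamma*Df*Nq + 0.5*gamma*B*N_gamma
Term 1: 53.6 * 14.84 = 795.424
Term 2: 17.0 * 2.1 * 6.4 = 228.48
Term 3: 0.5 * 17.0 * 3.1 * 5.39 = 142.0265
qu = 795.424 + 228.48 + 142.0265
qu = 1165.93 kPa


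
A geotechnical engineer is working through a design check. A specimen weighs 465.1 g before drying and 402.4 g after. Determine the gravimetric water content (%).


Using w = (m_wet - m_dry) / m_dry * 100
m_wet - m_dry = 465.1 - 402.4 = 62.7 g
w = 62.7 / 402.4 * 100
w = 15.58 %


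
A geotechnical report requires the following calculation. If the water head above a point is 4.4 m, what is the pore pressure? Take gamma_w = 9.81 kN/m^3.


Using u = gamma_w * h_w
u = 9.81 * 4.4
u = 43.16 kPa


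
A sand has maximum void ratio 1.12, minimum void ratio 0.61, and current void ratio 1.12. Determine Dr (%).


Using Dr = (e_max - e) / (e_max - e_min) * 100
e_max - e = 1.12 - 1.12 = 0.0
e_max - e_min = 1.12 - 0.61 = 0.51
Dr = 0.0 / 0.51 * 100
Dr = 0.0 %


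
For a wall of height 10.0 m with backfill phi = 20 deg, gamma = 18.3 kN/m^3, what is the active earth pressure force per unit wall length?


Compute active earth pressure coefficient:
Ka = tan^2(45 - phi/2) = tan^2(35.0) = 0.490291
Compute active force:
Pa = 0.5 * Ka * gamma * H^2
Pa = 0.5 * 0.490291 * 18.3 * 10.0^2
Pa = 448.62 kN/m


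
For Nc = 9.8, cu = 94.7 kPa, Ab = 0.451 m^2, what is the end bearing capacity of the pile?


Using Qb = Nc * cu * Ab
Qb = 9.8 * 94.7 * 0.451
Qb = 418.56 kN


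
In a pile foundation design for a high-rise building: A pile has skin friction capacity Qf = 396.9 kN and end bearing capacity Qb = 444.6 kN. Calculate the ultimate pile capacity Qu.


Using Qu = Qf + Qb
Qu = 396.9 + 444.6
Qu = 841.5 kN


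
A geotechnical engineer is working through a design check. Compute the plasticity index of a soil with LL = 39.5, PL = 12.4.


Using PI = LL - PL
PI = 39.5 - 12.4
PI = 27.1


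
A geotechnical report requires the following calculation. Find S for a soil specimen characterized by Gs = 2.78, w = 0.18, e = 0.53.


Result: 0.9442

Derivation:
Using S = Gs * w / e
S = 2.78 * 0.18 / 0.53
S = 0.9442


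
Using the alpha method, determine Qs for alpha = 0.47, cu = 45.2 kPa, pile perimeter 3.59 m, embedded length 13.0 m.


Using Qs = alpha * cu * perimeter * L
Qs = 0.47 * 45.2 * 3.59 * 13.0
Qs = 991.46 kN


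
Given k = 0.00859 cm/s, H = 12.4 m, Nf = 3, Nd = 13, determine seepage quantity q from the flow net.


Result: 0.0002458 m^3/s per m

Derivation:
Convert k to m/s for unit consistency with H:
k = 0.00859 cm/s = 0.00859 / 100 m/s = 8.59e-05 m/s
Using q = k * H * Nf / Nd
Nf / Nd = 3 / 13 = 0.2308
q = 8.59e-05 * 12.4 * 0.2308
q = 0.0002458 m^3/s per m


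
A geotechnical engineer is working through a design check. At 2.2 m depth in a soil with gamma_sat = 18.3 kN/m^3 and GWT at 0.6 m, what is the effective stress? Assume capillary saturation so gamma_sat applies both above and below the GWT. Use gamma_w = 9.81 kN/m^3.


Result: 24.56 kPa

Derivation:
Total stress = gamma_sat * depth
sigma = 18.3 * 2.2 = 40.26 kPa
Pore water pressure u = gamma_w * (depth - d_wt)
u = 9.81 * (2.2 - 0.6) = 15.696 kPa
Effective stress = sigma - u
sigma' = 40.26 - 15.696 = 24.56 kPa


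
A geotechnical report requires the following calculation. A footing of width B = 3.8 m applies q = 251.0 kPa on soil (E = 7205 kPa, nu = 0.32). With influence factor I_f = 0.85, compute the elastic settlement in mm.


Using Se = q * B * (1 - nu^2) * I_f / E
1 - nu^2 = 1 - 0.32^2 = 0.8976
Se = 251.0 * 3.8 * 0.8976 * 0.85 / 7205
Se = 0.101001 m
Convert to mm: Se = 0.101001 * 1000 = 101.001 mm


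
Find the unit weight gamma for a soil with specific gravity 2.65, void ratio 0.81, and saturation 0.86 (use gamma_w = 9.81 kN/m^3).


Using gamma = gamma_w * (Gs + S*e) / (1 + e)
Numerator: Gs + S*e = 2.65 + 0.86*0.81 = 3.3466
Denominator: 1 + e = 1 + 0.81 = 1.81
gamma = 9.81 * 3.3466 / 1.81
gamma = 18.138 kN/m^3


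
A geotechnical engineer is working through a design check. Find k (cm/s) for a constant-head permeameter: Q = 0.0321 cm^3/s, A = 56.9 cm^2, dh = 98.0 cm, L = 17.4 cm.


Compute hydraulic gradient:
i = dh / L = 98.0 / 17.4 = 5.63218
Then apply Darcy's law:
k = Q / (A * i)
k = 0.0321 / (56.9 * 5.63218)
k = 0.0321 / 320.471
k = 0.0001 cm/s


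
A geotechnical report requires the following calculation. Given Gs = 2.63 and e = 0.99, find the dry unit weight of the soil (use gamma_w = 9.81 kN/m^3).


Result: 12.965 kN/m^3

Derivation:
Using gamma_d = Gs * gamma_w / (1 + e)
gamma_d = 2.63 * 9.81 / (1 + 0.99)
gamma_d = 2.63 * 9.81 / 1.99
gamma_d = 12.965 kN/m^3


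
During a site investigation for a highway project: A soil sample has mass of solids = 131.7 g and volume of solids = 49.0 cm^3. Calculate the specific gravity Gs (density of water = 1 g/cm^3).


Using Gs = m_s / (V_s * rho_w)
Since rho_w = 1 g/cm^3:
Gs = 131.7 / 49.0
Gs = 2.688


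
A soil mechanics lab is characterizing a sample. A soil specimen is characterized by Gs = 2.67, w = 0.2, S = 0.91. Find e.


Using the relation e = Gs * w / S
e = 2.67 * 0.2 / 0.91
e = 0.5868


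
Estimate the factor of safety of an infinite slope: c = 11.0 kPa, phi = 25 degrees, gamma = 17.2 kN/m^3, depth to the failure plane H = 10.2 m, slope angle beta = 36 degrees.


Using Fs = c / (gamma*H*sin(beta)*cos(beta)) + tan(phi)/tan(beta)
Cohesion contribution = 11.0 / (17.2*10.2*sin(36)*cos(36))
Cohesion contribution = 0.131852
Friction contribution = tan(25)/tan(36) = 0.641817
Fs = 0.131852 + 0.641817
Fs = 0.774


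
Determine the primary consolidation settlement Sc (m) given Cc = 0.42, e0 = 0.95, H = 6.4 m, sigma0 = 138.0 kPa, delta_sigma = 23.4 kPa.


Using Sc = Cc * H / (1 + e0) * log10((sigma0 + delta_sigma) / sigma0)
Stress ratio = (138.0 + 23.4) / 138.0 = 1.16957
log10(1.16957) = 0.0680244
Cc * H / (1 + e0) = 0.42 * 6.4 / (1 + 0.95) = 1.37846
Sc = 1.37846 * 0.0680244
Sc = 0.0938 m


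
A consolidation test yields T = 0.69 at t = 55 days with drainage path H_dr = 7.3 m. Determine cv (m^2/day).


Using cv = T * H_dr^2 / t
H_dr^2 = 7.3^2 = 53.29
cv = 0.69 * 53.29 / 55
cv = 0.66855 m^2/day


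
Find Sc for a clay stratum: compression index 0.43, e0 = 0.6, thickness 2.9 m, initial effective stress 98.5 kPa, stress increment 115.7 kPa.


Using Sc = Cc * H / (1 + e0) * log10((sigma0 + delta_sigma) / sigma0)
Stress ratio = (98.5 + 115.7) / 98.5 = 2.17462
log10(2.17462) = 0.337383
Cc * H / (1 + e0) = 0.43 * 2.9 / (1 + 0.6) = 0.779375
Sc = 0.779375 * 0.337383
Sc = 0.2629 m


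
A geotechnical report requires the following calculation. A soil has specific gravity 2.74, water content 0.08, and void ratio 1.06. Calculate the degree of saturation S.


Result: 0.2068

Derivation:
Using S = Gs * w / e
S = 2.74 * 0.08 / 1.06
S = 0.2068


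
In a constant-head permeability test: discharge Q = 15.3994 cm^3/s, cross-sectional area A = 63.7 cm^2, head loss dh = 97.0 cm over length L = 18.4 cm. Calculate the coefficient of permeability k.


Result: 0.045858 cm/s

Derivation:
Compute hydraulic gradient:
i = dh / L = 97.0 / 18.4 = 5.27174
Then apply Darcy's law:
k = Q / (A * i)
k = 15.3994 / (63.7 * 5.27174)
k = 15.3994 / 335.81
k = 0.045858 cm/s


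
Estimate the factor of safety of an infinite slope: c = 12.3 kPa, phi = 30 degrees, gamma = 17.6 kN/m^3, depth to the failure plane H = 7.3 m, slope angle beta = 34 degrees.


Result: 1.062

Derivation:
Using Fs = c / (gamma*H*sin(beta)*cos(beta)) + tan(phi)/tan(beta)
Cohesion contribution = 12.3 / (17.6*7.3*sin(34)*cos(34))
Cohesion contribution = 0.206506
Friction contribution = tan(30)/tan(34) = 0.855957
Fs = 0.206506 + 0.855957
Fs = 1.062


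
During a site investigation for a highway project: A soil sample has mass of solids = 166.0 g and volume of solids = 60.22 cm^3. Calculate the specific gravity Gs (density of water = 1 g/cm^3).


Using Gs = m_s / (V_s * rho_w)
Since rho_w = 1 g/cm^3:
Gs = 166.0 / 60.22
Gs = 2.757


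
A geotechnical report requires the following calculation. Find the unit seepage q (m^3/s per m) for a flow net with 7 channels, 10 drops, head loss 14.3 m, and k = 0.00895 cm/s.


Result: 0.0008959 m^3/s per m

Derivation:
Convert k to m/s for unit consistency with H:
k = 0.00895 cm/s = 0.00895 / 100 m/s = 8.95e-05 m/s
Using q = k * H * Nf / Nd
Nf / Nd = 7 / 10 = 0.7
q = 8.95e-05 * 14.3 * 0.7
q = 0.0008959 m^3/s per m


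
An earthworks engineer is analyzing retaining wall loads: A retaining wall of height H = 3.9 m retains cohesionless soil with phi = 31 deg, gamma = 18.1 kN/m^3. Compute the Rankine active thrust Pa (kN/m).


Compute active earth pressure coefficient:
Ka = tan^2(45 - phi/2) = tan^2(29.5) = 0.320099
Compute active force:
Pa = 0.5 * Ka * gamma * H^2
Pa = 0.5 * 0.320099 * 18.1 * 3.9^2
Pa = 44.06 kN/m


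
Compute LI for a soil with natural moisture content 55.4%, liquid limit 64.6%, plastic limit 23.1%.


Result: 0.778

Derivation:
First compute the plasticity index:
PI = LL - PL = 64.6 - 23.1 = 41.5
Then compute the liquidity index:
LI = (w - PL) / PI
LI = (55.4 - 23.1) / 41.5
LI = 0.778


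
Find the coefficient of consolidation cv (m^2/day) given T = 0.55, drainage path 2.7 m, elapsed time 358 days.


Using cv = T * H_dr^2 / t
H_dr^2 = 2.7^2 = 7.29
cv = 0.55 * 7.29 / 358
cv = 0.0112 m^2/day


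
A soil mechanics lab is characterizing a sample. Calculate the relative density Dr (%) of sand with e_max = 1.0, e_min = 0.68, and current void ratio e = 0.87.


Using Dr = (e_max - e) / (e_max - e_min) * 100
e_max - e = 1.0 - 0.87 = 0.13
e_max - e_min = 1.0 - 0.68 = 0.32
Dr = 0.13 / 0.32 * 100
Dr = 40.63 %


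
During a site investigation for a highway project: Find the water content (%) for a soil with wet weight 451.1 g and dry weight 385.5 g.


Result: 17.02 %

Derivation:
Using w = (m_wet - m_dry) / m_dry * 100
m_wet - m_dry = 451.1 - 385.5 = 65.6 g
w = 65.6 / 385.5 * 100
w = 17.02 %
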